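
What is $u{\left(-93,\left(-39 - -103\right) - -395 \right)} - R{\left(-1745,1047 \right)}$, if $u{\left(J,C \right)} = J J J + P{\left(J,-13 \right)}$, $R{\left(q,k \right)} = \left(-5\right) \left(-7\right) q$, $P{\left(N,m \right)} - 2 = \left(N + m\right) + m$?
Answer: $-743399$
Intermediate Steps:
$P{\left(N,m \right)} = 2 + N + 2 m$ ($P{\left(N,m \right)} = 2 + \left(\left(N + m\right) + m\right) = 2 + \left(N + 2 m\right) = 2 + N + 2 m$)
$R{\left(q,k \right)} = 35 q$
$u{\left(J,C \right)} = -24 + J + J^{3}$ ($u{\left(J,C \right)} = J J J + \left(2 + J + 2 \left(-13\right)\right) = J^{2} J + \left(2 + J - 26\right) = J^{3} + \left(-24 + J\right) = -24 + J + J^{3}$)
$u{\left(-93,\left(-39 - -103\right) - -395 \right)} - R{\left(-1745,1047 \right)} = \left(-24 - 93 + \left(-93\right)^{3}\right) - 35 \left(-1745\right) = \left(-24 - 93 - 804357\right) - -61075 = -804474 + 61075 = -743399$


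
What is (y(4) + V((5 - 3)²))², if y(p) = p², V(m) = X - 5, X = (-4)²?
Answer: 729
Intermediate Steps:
X = 16
V(m) = 11 (V(m) = 16 - 5 = 11)
(y(4) + V((5 - 3)²))² = (4² + 11)² = (16 + 11)² = 27² = 729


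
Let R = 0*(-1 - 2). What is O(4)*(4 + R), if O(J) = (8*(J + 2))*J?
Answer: 768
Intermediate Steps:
R = 0 (R = 0*(-3) = 0)
O(J) = J*(16 + 8*J) (O(J) = (8*(2 + J))*J = (16 + 8*J)*J = J*(16 + 8*J))
O(4)*(4 + R) = (8*4*(2 + 4))*(4 + 0) = (8*4*6)*4 = 192*4 = 768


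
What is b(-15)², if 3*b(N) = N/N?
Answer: ⅑ ≈ 0.11111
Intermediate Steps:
b(N) = ⅓ (b(N) = (N/N)/3 = (⅓)*1 = ⅓)
b(-15)² = (⅓)² = ⅑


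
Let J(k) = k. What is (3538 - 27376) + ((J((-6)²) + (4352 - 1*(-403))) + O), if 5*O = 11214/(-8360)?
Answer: -398087907/20900 ≈ -19047.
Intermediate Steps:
O = -5607/20900 (O = (11214/(-8360))/5 = (11214*(-1/8360))/5 = (⅕)*(-5607/4180) = -5607/20900 ≈ -0.26828)
(3538 - 27376) + ((J((-6)²) + (4352 - 1*(-403))) + O) = (3538 - 27376) + (((-6)² + (4352 - 1*(-403))) - 5607/20900) = -23838 + ((36 + (4352 + 403)) - 5607/20900) = -23838 + ((36 + 4755) - 5607/20900) = -23838 + (4791 - 5607/20900) = -23838 + 100126293/20900 = -398087907/20900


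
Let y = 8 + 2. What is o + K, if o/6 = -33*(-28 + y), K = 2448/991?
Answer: 3534372/991 ≈ 3566.5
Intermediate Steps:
K = 2448/991 (K = 2448*(1/991) = 2448/991 ≈ 2.4702)
y = 10
o = 3564 (o = 6*(-33*(-28 + 10)) = 6*(-33*(-18)) = 6*594 = 3564)
o + K = 3564 + 2448/991 = 3534372/991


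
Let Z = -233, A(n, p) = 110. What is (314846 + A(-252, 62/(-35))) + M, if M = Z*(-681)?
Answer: 473629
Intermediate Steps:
M = 158673 (M = -233*(-681) = 158673)
(314846 + A(-252, 62/(-35))) + M = (314846 + 110) + 158673 = 314956 + 158673 = 473629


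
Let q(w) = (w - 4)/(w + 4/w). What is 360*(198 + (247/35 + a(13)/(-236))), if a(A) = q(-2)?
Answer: 30486951/413 ≈ 73818.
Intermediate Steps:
q(w) = (-4 + w)/(w + 4/w)
a(A) = 3/2 (a(A) = -2*(-4 - 2)/(4 + (-2)²) = -2*(-6)/(4 + 4) = -2*(-6)/8 = -2*⅛*(-6) = 3/2)
360*(198 + (247/35 + a(13)/(-236))) = 360*(198 + (247/35 + (3/2)/(-236))) = 360*(198 + (247*(1/35) + (3/2)*(-1/236))) = 360*(198 + (247/35 - 3/472)) = 360*(198 + 116479/16520) = 360*(3387439/16520) = 30486951/413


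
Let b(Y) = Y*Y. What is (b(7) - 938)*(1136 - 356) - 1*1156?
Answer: -694576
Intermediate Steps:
b(Y) = Y**2
(b(7) - 938)*(1136 - 356) - 1*1156 = (7**2 - 938)*(1136 - 356) - 1*1156 = (49 - 938)*780 - 1156 = -889*780 - 1156 = -693420 - 1156 = -694576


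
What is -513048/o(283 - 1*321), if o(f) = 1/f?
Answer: 19495824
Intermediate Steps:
-513048/o(283 - 1*321) = -513048/(1/(283 - 1*321)) = -513048/(1/(283 - 321)) = -513048/(1/(-38)) = -513048/(-1/38) = -513048*(-38) = 19495824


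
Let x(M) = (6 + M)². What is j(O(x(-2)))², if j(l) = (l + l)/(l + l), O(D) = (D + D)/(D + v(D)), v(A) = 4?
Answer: 1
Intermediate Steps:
O(D) = 2*D/(4 + D) (O(D) = (D + D)/(D + 4) = (2*D)/(4 + D) = 2*D/(4 + D))
j(l) = 1 (j(l) = (2*l)/((2*l)) = (2*l)*(1/(2*l)) = 1)
j(O(x(-2)))² = 1² = 1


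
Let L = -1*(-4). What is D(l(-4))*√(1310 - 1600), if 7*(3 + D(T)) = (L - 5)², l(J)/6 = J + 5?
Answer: -20*I*√290/7 ≈ -48.655*I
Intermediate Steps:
L = 4
l(J) = 30 + 6*J (l(J) = 6*(J + 5) = 6*(5 + J) = 30 + 6*J)
D(T) = -20/7 (D(T) = -3 + (4 - 5)²/7 = -3 + (⅐)*(-1)² = -3 + (⅐)*1 = -3 + ⅐ = -20/7)
D(l(-4))*√(1310 - 1600) = -20*√(1310 - 1600)/7 = -20*I*√290/7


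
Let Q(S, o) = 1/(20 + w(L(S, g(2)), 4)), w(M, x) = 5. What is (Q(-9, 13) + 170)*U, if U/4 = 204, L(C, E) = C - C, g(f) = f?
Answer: 3468816/25 ≈ 1.3875e+5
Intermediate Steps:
L(C, E) = 0
U = 816 (U = 4*204 = 816)
Q(S, o) = 1/25 (Q(S, o) = 1/(20 + 5) = 1/25)
(Q(-9, 13) + 170)*U = (1/25 + 170)*816 = (4251/25)*816 = 3468816/25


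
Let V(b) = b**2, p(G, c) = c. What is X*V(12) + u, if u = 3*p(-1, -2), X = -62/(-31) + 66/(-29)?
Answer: -1326/29 ≈ -45.724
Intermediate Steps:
X = -8/29 (X = -62*(-1/31) + 66*(-1/29) = 2 - 66/29 = -8/29 ≈ -0.27586)
u = -6 (u = 3*(-2) = -6)
X*V(12) + u = -8/29*12**2 - 6 = -8/29*144 - 6 = -1152/29 - 6 = -1326/29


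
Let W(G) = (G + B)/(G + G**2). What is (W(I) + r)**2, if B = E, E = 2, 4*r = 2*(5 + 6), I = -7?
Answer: 12769/441 ≈ 28.955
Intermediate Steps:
r = 11/2 (r = (2*(5 + 6))/4 = (2*11)/4 = (1/4)*22 = 11/2 ≈ 5.5000)
B = 2
W(G) = (2 + G)/(G + G**2) (W(G) = (G + 2)/(G + G**2) = (2 + G)/(G + G**2))
(W(I) + r)**2 = ((2 - 7)/((-7)*(1 - 7)) + 11/2)**2 = (-1/7*(-5)/(-6) + 11/2)**2 = (-1/7*(-1/6)*(-5) + 11/2)**2 = (-5/42 + 11/2)**2 = (113/21)**2 = 12769/441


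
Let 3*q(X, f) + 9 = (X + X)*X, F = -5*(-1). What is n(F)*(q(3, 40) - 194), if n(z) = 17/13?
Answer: -3247/13 ≈ -249.77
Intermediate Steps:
F = 5
n(z) = 17/13 (n(z) = 17*(1/13) = 17/13)
q(X, f) = -3 + 2*X**2/3 (q(X, f) = -3 + ((X + X)*X)/3 = -3 + ((2*X)*X)/3 = -3 + (2*X**2)/3 = -3 + 2*X**2/3)
n(F)*(q(3, 40) - 194) = 17*((-3 + (2/3)*3**2) - 194)/13 = 17*((-3 + (2/3)*9) - 194)/13 = 17*((-3 + 6) - 194)/13 = 17*(3 - 194)/13 = (17/13)*(-191) = -3247/13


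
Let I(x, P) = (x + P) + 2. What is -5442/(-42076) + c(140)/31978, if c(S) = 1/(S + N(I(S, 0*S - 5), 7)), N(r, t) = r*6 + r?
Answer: 152271275/1177318037 ≈ 0.12934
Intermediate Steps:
I(x, P) = 2 + P + x (I(x, P) = (P + x) + 2 = 2 + P + x)
N(r, t) = 7*r (N(r, t) = 6*r + r = 7*r)
c(S) = 1/(-21 + 8*S) (c(S) = 1/(S + 7*(2 + (0*S - 5) + S)) = 1/(S + 7*(2 + (0 - 5) + S)) = 1/(S + 7*(2 - 5 + S)) = 1/(S + 7*(-3 + S)) = 1/(S + (-21 + 7*S)) = 1/(-21 + 8*S))
-5442/(-42076) + c(140)/31978 = -5442/(-42076) + 1/((-21 + 8*140)*31978) = -5442*(-1/42076) + (1/31978)/(-21 + 1120) = 2721/21038 + (1/31978)/1099 = 2721/21038 + (1/1099)*(1/31978) = 2721/21038 + 1/35143822 = 152271275/1177318037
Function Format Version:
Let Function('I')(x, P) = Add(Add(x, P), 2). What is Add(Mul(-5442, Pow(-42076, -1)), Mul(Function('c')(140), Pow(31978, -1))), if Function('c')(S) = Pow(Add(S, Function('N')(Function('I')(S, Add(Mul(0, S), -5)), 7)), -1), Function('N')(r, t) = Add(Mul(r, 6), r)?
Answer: Rational(152271275, 1177318037) ≈ 0.12934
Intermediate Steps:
Function('I')(x, P) = Add(2, P, x) (Function('I')(x, P) = Add(Add(P, x), 2) = Add(2, P, x))
Function('N')(r, t) = Mul(7, r) (Function('N')(r, t) = Add(Mul(6, r), r) = Mul(7, r))
Function('c')(S) = Pow(Add(-21, Mul(8, S)), -1) (Function('c')(S) = Pow(Add(S, Mul(7, Add(2, Add(Mul(0, S), -5), S))), -1) = Pow(Add(S, Mul(7, Add(2, Add(0, -5), S))), -1) = Pow(Add(S, Mul(7, Add(2, -5, S))), -1) = Pow(Add(S, Mul(7, Add(-3, S))), -1) = Pow(Add(S, Add(-21, Mul(7, S))), -1) = Pow(Add(-21, Mul(8, S)), -1))
Add(Mul(-5442, Pow(-42076, -1)), Mul(Function('c')(140), Pow(31978, -1))) = Add(Mul(-5442, Pow(-42076, -1)), Mul(Pow(Add(-21, Mul(8, 140)), -1), Pow(31978, -1))) = Add(Mul(-5442, Rational(-1, 42076)), Mul(Pow(Add(-21, 1120), -1), Rational(1, 31978))) = Add(Rational(2721, 21038), Mul(Pow(1099, -1), Rational(1, 31978))) = Add(Rational(2721, 21038), Mul(Rational(1, 1099), Rational(1, 31978))) = Add(Rational(2721, 21038), Rational(1, 35143822)) = Rational(152271275, 1177318037)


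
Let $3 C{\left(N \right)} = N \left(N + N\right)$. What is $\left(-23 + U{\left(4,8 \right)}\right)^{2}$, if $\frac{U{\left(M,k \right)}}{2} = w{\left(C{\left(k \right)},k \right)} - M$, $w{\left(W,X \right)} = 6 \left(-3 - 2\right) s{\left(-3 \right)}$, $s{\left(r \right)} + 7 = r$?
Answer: $323761$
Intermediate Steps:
$s{\left(r \right)} = -7 + r$
$C{\left(N \right)} = \frac{2 N^{2}}{3}$ ($C{\left(N \right)} = \frac{N \left(N + N\right)}{3} = \frac{N 2 N}{3} = \frac{2 N^{2}}{3}$)
$w{\left(W,X \right)} = 300$ ($w{\left(W,X \right)} = 6 \left(-3 - 2\right) \left(-7 - 3\right) = 6 \left(-5\right) \left(-10\right) = \left(-30\right) \left(-10\right) = 300$)
$U{\left(M,k \right)} = 600 - 2 M$ ($U{\left(M,k \right)} = 2 \left(300 - M\right) = 600 - 2 M$)
$\left(-23 + U{\left(4,8 \right)}\right)^{2} = \left(-23 + \left(600 - 8\right)\right)^{2} = \left(-23 + 592\right)^{2} = 569^{2} = 323761$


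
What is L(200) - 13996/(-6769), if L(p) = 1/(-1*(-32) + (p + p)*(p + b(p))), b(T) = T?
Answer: 2239814641/1083256608 ≈ 2.0677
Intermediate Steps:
L(p) = 1/(32 + 4*p²) (L(p) = 1/(-1*(-32) + (p + p)*(p + p)) = 1/(32 + (2*p)*(2*p)) = 1/(32 + 4*p²))
L(200) - 13996/(-6769) = 1/(4*(8 + 200²)) - 13996/(-6769) = 1/(4*(8 + 40000)) - 13996*(-1/6769) = (¼)/40008 + 13996/6769 = (¼)*(1/40008) + 13996/6769 = 1/160032 + 13996/6769 = 2239814641/1083256608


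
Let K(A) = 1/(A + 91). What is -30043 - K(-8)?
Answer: -2493570/83 ≈ -30043.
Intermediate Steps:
K(A) = 1/(91 + A)
-30043 - K(-8) = -30043 - 1/(91 - 8) = -30043 - 1/83 = -2493570/83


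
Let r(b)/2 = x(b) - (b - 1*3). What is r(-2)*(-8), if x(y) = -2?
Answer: -48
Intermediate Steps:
r(b) = 2 - 2*b (r(b) = 2*(-2 - (b - 1*3)) = 2*(-2 - (b - 3)) = 2*(-2 - (-3 + b)) = 2*(-2 + (3 - b)) = 2*(1 - b) = 2 - 2*b)
r(-2)*(-8) = (2 - 2*(-2))*(-8) = (2 + 4)*(-8) = 6*(-8) = -48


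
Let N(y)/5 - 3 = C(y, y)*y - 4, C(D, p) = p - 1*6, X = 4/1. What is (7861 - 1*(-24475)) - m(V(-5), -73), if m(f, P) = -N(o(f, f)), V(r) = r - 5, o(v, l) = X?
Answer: 32291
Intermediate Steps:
X = 4 (X = 4*1 = 4)
o(v, l) = 4
V(r) = -5 + r
C(D, p) = -6 + p (C(D, p) = p - 6 = -6 + p)
N(y) = -5 + 5*y*(-6 + y) (N(y) = 15 + 5*((-6 + y)*y - 4) = 15 + 5*(y*(-6 + y) - 4) = 15 + 5*(-4 + y*(-6 + y)) = 15 + (-20 + 5*y*(-6 + y)) = -5 + 5*y*(-6 + y))
m(f, P) = 45 (m(f, P) = -(-5 + 5*4*(-6 + 4)) = -(-5 + 5*4*(-2)) = -(-5 - 40) = -1*(-45) = 45)
(7861 - 1*(-24475)) - m(V(-5), -73) = (7861 - 1*(-24475)) - 1*45 = (7861 + 24475) - 45 = 32336 - 45 = 32291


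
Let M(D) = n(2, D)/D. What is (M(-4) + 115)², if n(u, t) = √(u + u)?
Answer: 52441/4 ≈ 13110.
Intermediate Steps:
n(u, t) = √2*√u (n(u, t) = √(2*u) = √2*√u)
M(D) = 2/D (M(D) = (√2*√2)/D = 2/D)
(M(-4) + 115)² = (2/(-4) + 115)² = (2*(-¼) + 115)² = (-½ + 115)² = (229/2)² = 52441/4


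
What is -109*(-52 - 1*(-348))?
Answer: -32264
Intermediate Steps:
-109*(-52 - 1*(-348)) = -109*(-52 + 348) = -109*296 = -32264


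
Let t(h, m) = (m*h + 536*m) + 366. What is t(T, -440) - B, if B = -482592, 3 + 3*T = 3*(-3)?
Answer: 248878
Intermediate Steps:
T = -4 (T = -1 + (3*(-3))/3 = -1 + (⅓)*(-9) = -1 - 3 = -4)
t(h, m) = 366 + 536*m + h*m (t(h, m) = (h*m + 536*m) + 366 = (536*m + h*m) + 366 = 366 + 536*m + h*m)
t(T, -440) - B = (366 + 536*(-440) - 4*(-440)) - 1*(-482592) = (366 - 235840 + 1760) + 482592 = -233714 + 482592 = 248878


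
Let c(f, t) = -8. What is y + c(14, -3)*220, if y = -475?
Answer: -2235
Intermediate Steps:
y + c(14, -3)*220 = -475 - 8*220 = -475 - 1760 = -2235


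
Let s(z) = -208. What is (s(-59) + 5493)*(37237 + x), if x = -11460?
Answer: 136231445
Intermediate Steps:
(s(-59) + 5493)*(37237 + x) = (-208 + 5493)*(37237 - 11460) = 5285*25777 = 136231445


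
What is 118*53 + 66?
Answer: 6320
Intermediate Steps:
118*53 + 66 = 6254 + 66 = 6320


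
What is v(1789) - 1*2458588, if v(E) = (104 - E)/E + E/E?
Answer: -4398413828/1789 ≈ -2.4586e+6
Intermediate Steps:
v(E) = 1 + (104 - E)/E (v(E) = (104 - E)/E + 1 = 1 + (104 - E)/E)
v(1789) - 1*2458588 = 104/1789 - 1*2458588 = 104*(1/1789) - 2458588 = 104/1789 - 2458588 = -4398413828/1789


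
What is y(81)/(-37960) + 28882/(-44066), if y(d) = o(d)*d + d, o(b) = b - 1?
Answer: -692738873/836372680 ≈ -0.82827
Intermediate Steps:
o(b) = -1 + b
y(d) = d + d*(-1 + d) (y(d) = (-1 + d)*d + d = d*(-1 + d) + d = d + d*(-1 + d))
y(81)/(-37960) + 28882/(-44066) = 81²/(-37960) + 28882/(-44066) = 6561*(-1/37960) + 28882*(-1/44066) = -6561/37960 - 14441/22033 = -692738873/836372680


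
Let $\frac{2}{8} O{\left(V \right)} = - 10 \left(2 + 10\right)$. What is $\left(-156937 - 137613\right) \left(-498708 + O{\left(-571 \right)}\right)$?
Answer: $147035825400$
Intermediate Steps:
$O{\left(V \right)} = -480$ ($O{\left(V \right)} = 4 \left(- 10 \left(2 + 10\right)\right) = 4 \left(\left(-10\right) 12\right) = 4 \left(-120\right) = -480$)
$\left(-156937 - 137613\right) \left(-498708 + O{\left(-571 \right)}\right) = \left(-156937 - 137613\right) \left(-498708 - 480\right) = \left(-294550\right) \left(-499188\right) = 147035825400$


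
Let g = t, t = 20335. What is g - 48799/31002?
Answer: 630376871/31002 ≈ 20333.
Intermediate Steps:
g = 20335
g - 48799/31002 = 20335 - 48799/31002 = 630376871/31002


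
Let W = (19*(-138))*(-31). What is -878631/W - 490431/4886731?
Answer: -1444498852601/132401089714 ≈ -10.910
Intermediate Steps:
W = 81282 (W = -2622*(-31) = 81282)
-878631/W - 490431/4886731 = -878631/81282 - 490431/4886731 = -878631*1/81282 - 490431*1/4886731 = -292877/27094 - 490431/4886731 = -1444498852601/132401089714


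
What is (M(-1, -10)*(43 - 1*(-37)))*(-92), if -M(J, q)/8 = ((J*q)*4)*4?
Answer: 9420800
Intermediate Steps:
M(J, q) = -128*J*q (M(J, q) = -8*(J*q)*4*4 = -8*4*J*q*4 = -128*J*q)
(M(-1, -10)*(43 - 1*(-37)))*(-92) = ((-128*(-1)*(-10))*(43 - 1*(-37)))*(-92) = -1280*(43 + 37)*(-92) = -1280*80*(-92) = -102400*(-92) = 9420800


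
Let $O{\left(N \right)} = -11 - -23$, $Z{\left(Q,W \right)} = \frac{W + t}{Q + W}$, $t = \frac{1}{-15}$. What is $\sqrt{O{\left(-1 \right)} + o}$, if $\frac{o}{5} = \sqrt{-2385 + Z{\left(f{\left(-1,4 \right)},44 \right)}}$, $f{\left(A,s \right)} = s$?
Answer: $\frac{\sqrt{432 + 3 i \sqrt{8582705}}}{6} \approx 11.323 + 10.78 i$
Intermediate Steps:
$t = - \frac{1}{15} \approx -0.066667$
$Z{\left(Q,W \right)} = \frac{- \frac{1}{15} + W}{Q + W}$ ($Z{\left(Q,W \right)} = \frac{W - \frac{1}{15}}{Q + W} = \frac{- \frac{1}{15} + W}{Q + W}$)
$O{\left(N \right)} = 12$ ($O{\left(N \right)} = -11 + 23 = 12$)
$o = \frac{i \sqrt{8582705}}{12}$ ($o = 5 \sqrt{-2385 + \frac{- \frac{1}{15} + 44}{4 + 44}} = 5 \sqrt{-2385 + \frac{1}{48} \cdot \frac{659}{15}} = 5 \sqrt{-2385 + \frac{659}{720}} = 5 \sqrt{- \frac{1716541}{720}} = 5 \frac{i \sqrt{8582705}}{60} = \frac{i \sqrt{8582705}}{12} \approx 244.14 i$)
$\sqrt{O{\left(-1 \right)} + o} = \sqrt{12 + \frac{i \sqrt{8582705}}{12}}$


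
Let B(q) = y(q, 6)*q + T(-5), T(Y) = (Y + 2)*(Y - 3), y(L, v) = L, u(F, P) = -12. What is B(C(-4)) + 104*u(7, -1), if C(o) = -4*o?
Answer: -968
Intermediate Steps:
T(Y) = (-3 + Y)*(2 + Y) (T(Y) = (2 + Y)*(-3 + Y) = (-3 + Y)*(2 + Y))
B(q) = 24 + q² (B(q) = q*q + (-6 + (-5)² - 1*(-5)) = q² + (-6 + 25 + 5) = q² + 24 = 24 + q²)
B(C(-4)) + 104*u(7, -1) = (24 + (-4*(-4))²) + 104*(-12) = (24 + 16²) - 1248 = (24 + 256) - 1248 = 280 - 1248 = -968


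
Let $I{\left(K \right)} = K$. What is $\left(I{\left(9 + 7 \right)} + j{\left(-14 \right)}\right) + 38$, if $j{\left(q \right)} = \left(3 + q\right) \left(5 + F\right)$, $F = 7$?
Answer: $-78$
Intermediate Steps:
$j{\left(q \right)} = 36 + 12 q$ ($j{\left(q \right)} = \left(3 + q\right) \left(5 + 7\right) = \left(3 + q\right) 12 = 36 + 12 q$)
$\left(I{\left(9 + 7 \right)} + j{\left(-14 \right)}\right) + 38 = \left(\left(9 + 7\right) + \left(36 + 12 \left(-14\right)\right)\right) + 38 = \left(16 + \left(36 - 168\right)\right) + 38 = \left(16 - 132\right) + 38 = -116 + 38 = -78$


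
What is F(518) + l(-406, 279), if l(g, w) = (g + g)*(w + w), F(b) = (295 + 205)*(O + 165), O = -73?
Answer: -407096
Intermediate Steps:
F(b) = 46000 (F(b) = (295 + 205)*(-73 + 165) = 500*92 = 46000)
l(g, w) = 4*g*w (l(g, w) = (2*g)*(2*w) = 4*g*w)
F(518) + l(-406, 279) = 46000 + 4*(-406)*279 = 46000 - 453096 = -407096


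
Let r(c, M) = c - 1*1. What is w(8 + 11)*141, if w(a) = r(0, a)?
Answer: -141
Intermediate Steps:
r(c, M) = -1 + c (r(c, M) = c - 1 = -1 + c)
w(a) = -1 (w(a) = -1 + 0 = -1)
w(8 + 11)*141 = -1*141 = -141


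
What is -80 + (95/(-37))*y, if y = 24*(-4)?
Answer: 6160/37 ≈ 166.49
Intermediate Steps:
y = -96
-80 + (95/(-37))*y = -80 + (95/(-37))*(-96) = -80 + (95*(-1/37))*(-96) = -80 - 95/37*(-96) = -80 + 9120/37 = 6160/37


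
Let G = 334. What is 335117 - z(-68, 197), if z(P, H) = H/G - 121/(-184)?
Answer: 10297436845/30728 ≈ 3.3512e+5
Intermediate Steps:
z(P, H) = 121/184 + H/334 (z(P, H) = H/334 - 121/(-184) = H*(1/334) - 121*(-1/184) = H/334 + 121/184 = 121/184 + H/334)
335117 - z(-68, 197) = 335117 - (121/184 + (1/334)*197) = 335117 - (121/184 + 197/334) = 335117 - 1*38331/30728 = 335117 - 38331/30728 = 10297436845/30728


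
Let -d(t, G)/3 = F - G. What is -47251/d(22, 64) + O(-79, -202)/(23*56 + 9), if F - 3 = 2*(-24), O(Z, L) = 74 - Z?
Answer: -61234516/424119 ≈ -144.38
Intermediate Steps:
F = -45 (F = 3 + 2*(-24) = 3 - 48 = -45)
d(t, G) = 135 + 3*G (d(t, G) = -3*(-45 - G) = 135 + 3*G)
-47251/d(22, 64) + O(-79, -202)/(23*56 + 9) = -47251/(135 + 3*64) + (74 - 1*(-79))/(23*56 + 9) = -47251/(135 + 192) + (74 + 79)/(1288 + 9) = -47251/327 + 153/1297 = -61234516/424119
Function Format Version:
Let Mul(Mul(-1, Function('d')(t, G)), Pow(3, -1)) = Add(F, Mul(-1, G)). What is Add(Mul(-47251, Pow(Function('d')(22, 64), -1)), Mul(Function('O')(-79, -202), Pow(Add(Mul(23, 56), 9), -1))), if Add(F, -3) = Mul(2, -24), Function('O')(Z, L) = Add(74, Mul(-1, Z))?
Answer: Rational(-61234516, 424119) ≈ -144.38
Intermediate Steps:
F = -45 (F = Add(3, Mul(2, -24)) = Add(3, -48) = -45)
Function('d')(t, G) = Add(135, Mul(3, G)) (Function('d')(t, G) = Mul(-3, Add(-45, Mul(-1, G))) = Add(135, Mul(3, G)))
Add(Mul(-47251, Pow(Function('d')(22, 64), -1)), Mul(Function('O')(-79, -202), Pow(Add(Mul(23, 56), 9), -1))) = Add(Mul(-47251, Pow(Add(135, Mul(3, 64)), -1)), Mul(Add(74, Mul(-1, -79)), Pow(Add(Mul(23, 56), 9), -1))) = Add(Mul(-47251, Pow(Add(135, 192), -1)), Mul(Add(74, 79), Pow(Add(1288, 9), -1))) = Add(Mul(-47251, Pow(327, -1)), Mul(153, Pow(1297, -1))) = Add(Mul(-47251, Rational(1, 327)), Mul(153, Rational(1, 1297))) = Add(Rational(-47251, 327), Rational(153, 1297)) = Rational(-61234516, 424119)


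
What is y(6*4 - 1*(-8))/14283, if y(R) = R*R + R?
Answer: 352/4761 ≈ 0.073934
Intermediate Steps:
y(R) = R + R² (y(R) = R² + R = R + R²)
y(6*4 - 1*(-8))/14283 = ((6*4 - 1*(-8))*(1 + (6*4 - 1*(-8))))/14283 = ((24 + 8)*(1 + (24 + 8)))*(1/14283) = (32*(1 + 32))*(1/14283) = (32*33)*(1/14283) = 1056*(1/14283) = 352/4761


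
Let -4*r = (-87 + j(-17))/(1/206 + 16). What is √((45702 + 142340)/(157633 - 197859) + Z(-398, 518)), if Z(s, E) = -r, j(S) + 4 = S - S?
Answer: I*√2188297252787694/18946446 ≈ 2.469*I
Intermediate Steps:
j(S) = -4 (j(S) = -4 + (S - S) = -4 + 0 = -4)
r = 1339/942 (r = -(-87 - 4)/(4*(1/206 + 16)) = -(-91)/(4*(1/206 + 16)) = -(-91)/(4*3297/206) = -(-91)*206/(4*3297) = -¼*(-2678/471) = 1339/942 ≈ 1.4214)
Z(s, E) = -1339/942 (Z(s, E) = -1*1339/942 = -1339/942)
√((45702 + 142340)/(157633 - 197859) + Z(-398, 518)) = √((45702 + 142340)/(157633 - 197859) - 1339/942) = √(188042/(-40226) - 1339/942) = √(188042*(-1/40226) - 1339/942) = √(-94021/20113 - 1339/942) = √(-115499089/18946446) = I*√2188297252787694/18946446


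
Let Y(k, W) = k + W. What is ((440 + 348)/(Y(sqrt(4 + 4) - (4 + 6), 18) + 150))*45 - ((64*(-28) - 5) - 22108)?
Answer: 150543965/6239 - 17730*sqrt(2)/6239 ≈ 24126.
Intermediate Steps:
Y(k, W) = W + k
((440 + 348)/(Y(sqrt(4 + 4) - (4 + 6), 18) + 150))*45 - ((64*(-28) - 5) - 22108) = ((440 + 348)/((18 + (sqrt(4 + 4) - (4 + 6))) + 150))*45 - ((64*(-28) - 5) - 22108) = (788/((18 + (sqrt(8) - 1*10)) + 150))*45 - ((-1792 - 5) - 22108) = (788/((18 + (2*sqrt(2) - 10)) + 150))*45 - (-1797 - 22108) = (788/((18 + (-10 + 2*sqrt(2))) + 150))*45 - 1*(-23905) = (788/((8 + 2*sqrt(2)) + 150))*45 + 23905 = (788/(158 + 2*sqrt(2)))*45 + 23905 = 35460/(158 + 2*sqrt(2)) + 23905 = 23905 + 35460/(158 + 2*sqrt(2))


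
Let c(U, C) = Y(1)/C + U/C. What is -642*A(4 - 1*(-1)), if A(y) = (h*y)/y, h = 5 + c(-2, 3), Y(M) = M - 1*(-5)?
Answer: -4066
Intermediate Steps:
Y(M) = 5 + M (Y(M) = M + 5 = 5 + M)
c(U, C) = 6/C + U/C (c(U, C) = (5 + 1)/C + U/C = 6/C + U/C)
h = 19/3 (h = 5 + (6 - 2)/3 = 5 + (⅓)*4 = 5 + 4/3 = 19/3 ≈ 6.3333)
A(y) = 19/3 (A(y) = (19*y/3)/y = 19/3)
-642*A(4 - 1*(-1)) = -642*19/3 = -4066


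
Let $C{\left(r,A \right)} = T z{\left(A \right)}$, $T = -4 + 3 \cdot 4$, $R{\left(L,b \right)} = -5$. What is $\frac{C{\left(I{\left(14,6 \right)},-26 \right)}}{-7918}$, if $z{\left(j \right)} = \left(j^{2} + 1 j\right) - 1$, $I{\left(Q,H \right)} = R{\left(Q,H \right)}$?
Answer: $- \frac{2596}{3959} \approx -0.65572$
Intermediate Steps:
$I{\left(Q,H \right)} = -5$
$z{\left(j \right)} = -1 + j + j^{2}$ ($z{\left(j \right)} = \left(j^{2} + j\right) - 1 = \left(j + j^{2}\right) - 1 = -1 + j + j^{2}$)
$T = 8$ ($T = -4 + 12 = 8$)
$C{\left(r,A \right)} = -8 + 8 A + 8 A^{2}$ ($C{\left(r,A \right)} = 8 \left(-1 + A + A^{2}\right) = -8 + 8 A + 8 A^{2}$)
$\frac{C{\left(I{\left(14,6 \right)},-26 \right)}}{-7918} = \frac{-8 + 8 \left(-26\right) + 8 \left(-26\right)^{2}}{-7918} = \left(-8 - 208 + 8 \cdot 676\right) \left(- \frac{1}{7918}\right) = \left(-8 - 208 + 5408\right) \left(- \frac{1}{7918}\right) = 5192 \left(- \frac{1}{7918}\right) = - \frac{2596}{3959}$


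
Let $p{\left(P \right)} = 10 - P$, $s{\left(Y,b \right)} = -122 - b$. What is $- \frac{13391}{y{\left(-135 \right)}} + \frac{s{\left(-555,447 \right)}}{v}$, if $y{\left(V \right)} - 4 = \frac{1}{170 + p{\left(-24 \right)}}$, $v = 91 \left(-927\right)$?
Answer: $- \frac{230442950875}{68919669} \approx -3343.6$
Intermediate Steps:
$v = -84357$
$y{\left(V \right)} = \frac{817}{204}$ ($y{\left(V \right)} = 4 + \frac{1}{170 + \left(10 - -24\right)} = 4 + \frac{1}{170 + \left(10 + 24\right)} = 4 + \frac{1}{170 + 34} = 4 + \frac{1}{204} = \frac{817}{204}$)
$- \frac{13391}{y{\left(-135 \right)}} + \frac{s{\left(-555,447 \right)}}{v} = - \frac{13391}{\frac{817}{204}} + \frac{-122 - 447}{-84357} = \left(-13391\right) \frac{204}{817} + \left(-122 - 447\right) \left(- \frac{1}{84357}\right) = - \frac{2731764}{817} - - \frac{569}{84357} = - \frac{2731764}{817} + \frac{569}{84357} = - \frac{230442950875}{68919669}$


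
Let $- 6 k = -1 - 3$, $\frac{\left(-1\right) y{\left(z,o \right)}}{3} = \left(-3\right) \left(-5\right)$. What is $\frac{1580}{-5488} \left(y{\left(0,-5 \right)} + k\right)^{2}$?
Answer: $- \frac{142595}{252} \approx -565.85$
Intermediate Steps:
$y{\left(z,o \right)} = -45$ ($y{\left(z,o \right)} = - 3 \left(\left(-3\right) \left(-5\right)\right) = \left(-3\right) 15 = -45$)
$k = \frac{2}{3}$ ($k = - \frac{-1 - 3}{6} = \left(- \frac{1}{6}\right) \left(-4\right) = \frac{2}{3} \approx 0.66667$)
$\frac{1580}{-5488} \left(y{\left(0,-5 \right)} + k\right)^{2} = \frac{1580}{-5488} \left(-45 + \frac{2}{3}\right)^{2} = 1580 \left(- \frac{1}{5488}\right) \left(- \frac{133}{3}\right)^{2} = \left(- \frac{395}{1372}\right) \frac{17689}{9} = - \frac{142595}{252}$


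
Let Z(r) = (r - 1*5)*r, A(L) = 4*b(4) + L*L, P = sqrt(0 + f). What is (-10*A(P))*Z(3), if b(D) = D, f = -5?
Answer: 660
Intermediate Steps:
P = I*sqrt(5) (P = sqrt(0 - 5) = sqrt(-5) = I*sqrt(5) ≈ 2.2361*I)
A(L) = 16 + L**2 (A(L) = 4*4 + L*L = 16 + L**2)
Z(r) = r*(-5 + r) (Z(r) = (r - 5)*r = (-5 + r)*r = r*(-5 + r))
(-10*A(P))*Z(3) = (-10*(16 + (I*sqrt(5))**2))*(3*(-5 + 3)) = (-10*(16 - 5))*(3*(-2)) = -10*11*(-6) = -110*(-6) = 660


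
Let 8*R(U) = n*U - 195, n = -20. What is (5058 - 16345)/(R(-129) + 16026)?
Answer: -90296/130593 ≈ -0.69143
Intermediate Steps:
R(U) = -195/8 - 5*U/2 (R(U) = (-20*U - 195)/8 = (-195 - 20*U)/8 = -195/8 - 5*U/2)
(5058 - 16345)/(R(-129) + 16026) = (5058 - 16345)/((-195/8 - 5/2*(-129)) + 16026) = -11287/((-195/8 + 645/2) + 16026) = -11287/(2385/8 + 16026) = -11287/130593/8 = -11287*8/130593 = -90296/130593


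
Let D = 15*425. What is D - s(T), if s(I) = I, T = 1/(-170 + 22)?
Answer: 943501/148 ≈ 6375.0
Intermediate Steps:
D = 6375
T = -1/148 (T = 1/(-148) = -1/148 ≈ -0.0067568)
D - s(T) = 6375 - 1*(-1/148) = 6375 + 1/148 = 943501/148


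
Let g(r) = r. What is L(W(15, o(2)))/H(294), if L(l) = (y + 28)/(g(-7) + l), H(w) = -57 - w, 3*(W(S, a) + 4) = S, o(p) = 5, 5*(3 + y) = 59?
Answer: 92/5265 ≈ 0.017474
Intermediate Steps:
y = 44/5 (y = -3 + (1/5)*59 = -3 + 59/5 = 44/5 ≈ 8.8000)
W(S, a) = -4 + S/3
L(l) = 184/(5*(-7 + l)) (L(l) = (44/5 + 28)/(-7 + l) = 184/(5*(-7 + l)))
L(W(15, o(2)))/H(294) = (184/(5*(-7 + (-4 + (1/3)*15))))/(-57 - 1*294) = (184/(5*(-7 + (-4 + 5))))/(-57 - 294) = (184/(5*(-7 + 1)))/(-351) = ((184/5)/(-6))*(-1/351) = ((184/5)*(-1/6))*(-1/351) = -92/15*(-1/351) = 92/5265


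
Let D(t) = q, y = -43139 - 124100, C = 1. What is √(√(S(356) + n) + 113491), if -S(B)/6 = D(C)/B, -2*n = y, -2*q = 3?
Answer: √(3595848844 + 178*√2649401039)/178 ≈ 337.31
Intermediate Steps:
y = -167239
q = -3/2 (q = -½*3 = -3/2 ≈ -1.5000)
D(t) = -3/2
n = 167239/2 (n = -½*(-167239) = 167239/2 ≈ 83620.)
S(B) = 9/B (S(B) = -(-9)/B = 9/B)
√(√(S(356) + n) + 113491) = √(√(9/356 + 167239/2) + 113491) = √(√(29768551/356) + 113491) = √(√2649401039/178 + 113491) = √(113491 + √2649401039/178)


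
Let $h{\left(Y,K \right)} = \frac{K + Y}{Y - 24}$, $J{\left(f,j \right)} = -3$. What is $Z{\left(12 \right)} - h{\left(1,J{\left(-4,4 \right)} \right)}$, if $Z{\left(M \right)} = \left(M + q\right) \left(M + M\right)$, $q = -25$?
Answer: $- \frac{7178}{23} \approx -312.09$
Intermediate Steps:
$Z{\left(M \right)} = 2 M \left(-25 + M\right)$ ($Z{\left(M \right)} = \left(M - 25\right) \left(M + M\right) = \left(-25 + M\right) 2 M = 2 M \left(-25 + M\right)$)
$h{\left(Y,K \right)} = \frac{K + Y}{-24 + Y}$
$Z{\left(12 \right)} - h{\left(1,J{\left(-4,4 \right)} \right)} = 2 \cdot 12 \left(-25 + 12\right) - \frac{-3 + 1}{-24 + 1} = 2 \cdot 12 \left(-13\right) - \frac{1}{-23} \left(-2\right) = -312 - \left(- \frac{1}{23}\right) \left(-2\right) = -312 - \frac{2}{23} = - \frac{7178}{23}$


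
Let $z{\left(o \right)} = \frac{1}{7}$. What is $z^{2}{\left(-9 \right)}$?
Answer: $\frac{1}{49} \approx 0.020408$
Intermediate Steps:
$z{\left(o \right)} = \frac{1}{7}$
$z^{2}{\left(-9 \right)} = \left(\frac{1}{7}\right)^{2} = \frac{1}{49}$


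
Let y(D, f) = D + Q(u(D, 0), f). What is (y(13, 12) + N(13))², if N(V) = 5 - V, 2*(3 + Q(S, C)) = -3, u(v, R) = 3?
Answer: ¼ ≈ 0.25000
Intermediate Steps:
Q(S, C) = -9/2 (Q(S, C) = -3 + (½)*(-3) = -3 - 3/2 = -9/2)
y(D, f) = -9/2 + D (y(D, f) = D - 9/2 = -9/2 + D)
(y(13, 12) + N(13))² = ((-9/2 + 13) + (5 - 1*13))² = (17/2 + (5 - 13))² = (17/2 - 8)² = (½)² = ¼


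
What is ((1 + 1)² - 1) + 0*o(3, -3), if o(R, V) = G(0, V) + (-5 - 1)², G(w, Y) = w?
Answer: 3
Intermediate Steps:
o(R, V) = 36 (o(R, V) = 0 + (-5 - 1)² = 0 + (-6)² = 0 + 36 = 36)
((1 + 1)² - 1) + 0*o(3, -3) = ((1 + 1)² - 1) + 0*36 = (2² - 1) + 0 = (4 - 1) + 0 = 3 + 0 = 3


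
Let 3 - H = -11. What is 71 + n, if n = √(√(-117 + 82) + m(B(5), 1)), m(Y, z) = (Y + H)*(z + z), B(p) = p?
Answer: 71 + √(38 + I*√35) ≈ 77.183 + 0.47842*I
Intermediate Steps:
H = 14 (H = 3 - 1*(-11) = 3 + 11 = 14)
m(Y, z) = 2*z*(14 + Y) (m(Y, z) = (Y + 14)*(z + z) = (14 + Y)*(2*z) = 2*z*(14 + Y))
n = √(38 + I*√35) (n = √(√(-117 + 82) + 2*1*(14 + 5)) = √(√(-35) + 2*1*19) = √(I*√35 + 38) = √(38 + I*√35) ≈ 6.183 + 0.47842*I)
71 + n = 71 + √(38 + I*√35)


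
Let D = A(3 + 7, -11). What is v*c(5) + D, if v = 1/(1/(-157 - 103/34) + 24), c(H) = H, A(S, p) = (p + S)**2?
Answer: 31551/26110 ≈ 1.2084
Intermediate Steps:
A(S, p) = (S + p)**2
D = 1 (D = ((3 + 7) - 11)**2 = (10 - 11)**2 = (-1)**2 = 1)
v = 5441/130550 (v = 1/(1/(-157 - 103*1/34) + 24) = 1/(1/(-157 - 103/34) + 24) = 1/(1/(-5441/34) + 24) = 1/(-34/5441 + 24) = 1/(130550/5441) = 5441/130550 ≈ 0.041678)
v*c(5) + D = (5441/130550)*5 + 1 = 5441/26110 + 1 = 31551/26110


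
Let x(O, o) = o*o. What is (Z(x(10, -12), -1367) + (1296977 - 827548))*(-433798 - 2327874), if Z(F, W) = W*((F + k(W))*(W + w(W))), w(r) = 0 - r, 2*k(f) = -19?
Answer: -1296408925288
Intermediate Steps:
k(f) = -19/2 (k(f) = (½)*(-19) = -19/2)
w(r) = -r
x(O, o) = o²
Z(F, W) = 0 (Z(F, W) = W*((F - 19/2)*(W - W)) = W*((-19/2 + F)*0) = W*0 = 0)
(Z(x(10, -12), -1367) + (1296977 - 827548))*(-433798 - 2327874) = (0 + (1296977 - 827548))*(-433798 - 2327874) = (0 + 469429)*(-2761672) = 469429*(-2761672) = -1296408925288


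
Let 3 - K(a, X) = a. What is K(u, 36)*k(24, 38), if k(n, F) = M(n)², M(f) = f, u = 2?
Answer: 576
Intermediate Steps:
K(a, X) = 3 - a
k(n, F) = n²
K(u, 36)*k(24, 38) = (3 - 1*2)*24² = (3 - 2)*576 = 1*576 = 576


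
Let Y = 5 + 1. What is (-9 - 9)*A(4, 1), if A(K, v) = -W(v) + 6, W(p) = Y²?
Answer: 540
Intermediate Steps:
Y = 6
W(p) = 36 (W(p) = 6² = 36)
A(K, v) = -30 (A(K, v) = -1*36 + 6 = -36 + 6 = -30)
(-9 - 9)*A(4, 1) = (-9 - 9)*(-30) = -18*(-30) = 540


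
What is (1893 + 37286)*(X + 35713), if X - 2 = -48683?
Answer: -508073272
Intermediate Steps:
X = -48681 (X = 2 - 48683 = -48681)
(1893 + 37286)*(X + 35713) = (1893 + 37286)*(-48681 + 35713) = 39179*(-12968) = -508073272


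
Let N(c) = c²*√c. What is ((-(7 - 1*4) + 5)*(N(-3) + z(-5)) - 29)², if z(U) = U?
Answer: 549 - 1404*I*√3 ≈ 549.0 - 2431.8*I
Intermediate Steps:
N(c) = c^(5/2)
((-(7 - 1*4) + 5)*(N(-3) + z(-5)) - 29)² = ((-(7 - 1*4) + 5)*((-3)^(5/2) - 5) - 29)² = ((-(7 - 4) + 5)*(9*I*√3 - 5) - 29)² = ((-1*3 + 5)*(-5 + 9*I*√3) - 29)² = ((-3 + 5)*(-5 + 9*I*√3) - 29)² = (2*(-5 + 9*I*√3) - 29)² = ((-10 + 18*I*√3) - 29)² = (-39 + 18*I*√3)²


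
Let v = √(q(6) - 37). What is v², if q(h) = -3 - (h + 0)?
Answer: -46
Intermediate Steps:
q(h) = -3 - h
v = I*√46 (v = √((-3 - 1*6) - 37) = √((-3 - 6) - 37) = √(-9 - 37) = √(-46) = I*√46 ≈ 6.7823*I)
v² = (I*√46)² = -46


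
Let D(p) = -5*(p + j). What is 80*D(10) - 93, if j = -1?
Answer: -3693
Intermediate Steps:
D(p) = 5 - 5*p (D(p) = -5*(p - 1) = -5*(-1 + p) = 5 - 5*p)
80*D(10) - 93 = 80*(5 - 5*10) - 93 = 80*(5 - 50) - 93 = 80*(-45) - 93 = -3600 - 93 = -3693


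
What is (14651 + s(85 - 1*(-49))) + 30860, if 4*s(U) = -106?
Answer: 90969/2 ≈ 45485.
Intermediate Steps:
s(U) = -53/2 (s(U) = (¼)*(-106) = -53/2)
(14651 + s(85 - 1*(-49))) + 30860 = (14651 - 53/2) + 30860 = 29249/2 + 30860 = 90969/2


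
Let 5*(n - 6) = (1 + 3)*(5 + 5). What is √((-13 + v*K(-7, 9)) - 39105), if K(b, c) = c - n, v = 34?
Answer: 2*I*√9822 ≈ 198.21*I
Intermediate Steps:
n = 14 (n = 6 + ((1 + 3)*(5 + 5))/5 = 6 + (4*10)/5 = 6 + (⅕)*40 = 6 + 8 = 14)
K(b, c) = -14 + c (K(b, c) = c - 1*14 = c - 14 = -14 + c)
√((-13 + v*K(-7, 9)) - 39105) = √((-13 + 34*(-14 + 9)) - 39105) = √((-13 + 34*(-5)) - 39105) = √((-13 - 170) - 39105) = √(-183 - 39105) = √(-39288) = 2*I*√9822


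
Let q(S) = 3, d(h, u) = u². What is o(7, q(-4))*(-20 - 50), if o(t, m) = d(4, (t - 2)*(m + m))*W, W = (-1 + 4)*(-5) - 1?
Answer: 1008000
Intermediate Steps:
W = -16 (W = 3*(-5) - 1 = -15 - 1 = -16)
o(t, m) = -64*m²*(-2 + t)² (o(t, m) = ((t - 2)*(m + m))²*(-16) = ((-2 + t)*(2*m))²*(-16) = (2*m*(-2 + t))²*(-16) = (4*m²*(-2 + t)²)*(-16) = -64*m²*(-2 + t)²)
o(7, q(-4))*(-20 - 50) = (-64*3²*(-2 + 7)²)*(-20 - 50) = -64*9*5²*(-70) = -64*9*25*(-70) = -14400*(-70) = 1008000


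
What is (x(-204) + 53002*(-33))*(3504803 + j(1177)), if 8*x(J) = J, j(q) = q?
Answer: -6132279817170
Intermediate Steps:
x(J) = J/8
(x(-204) + 53002*(-33))*(3504803 + j(1177)) = ((⅛)*(-204) + 53002*(-33))*(3504803 + 1177) = (-51/2 - 1749066)*3505980 = -3498183/2*3505980 = -6132279817170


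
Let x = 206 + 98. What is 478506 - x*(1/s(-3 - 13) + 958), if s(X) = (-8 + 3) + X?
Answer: 3933058/21 ≈ 1.8729e+5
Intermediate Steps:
s(X) = -5 + X
x = 304
478506 - x*(1/s(-3 - 13) + 958) = 478506 - 304*(1/(-5 + (-3 - 13)) + 958) = 478506 - 304*(1/(-5 - 16) + 958) = 478506 - 304*(1/(-21) + 958) = 478506 - 304*(-1/21 + 958) = 478506 - 304*20117/21 = 478506 - 1*6115568/21 = 478506 - 6115568/21 = 3933058/21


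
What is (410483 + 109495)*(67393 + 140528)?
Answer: 108114345738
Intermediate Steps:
(410483 + 109495)*(67393 + 140528) = 519978*207921 = 108114345738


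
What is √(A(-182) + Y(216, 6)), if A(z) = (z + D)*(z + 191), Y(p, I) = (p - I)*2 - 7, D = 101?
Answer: 2*I*√79 ≈ 17.776*I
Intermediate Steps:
Y(p, I) = -7 - 2*I + 2*p (Y(p, I) = (-2*I + 2*p) - 7 = -7 - 2*I + 2*p)
A(z) = (101 + z)*(191 + z) (A(z) = (z + 101)*(z + 191) = (101 + z)*(191 + z))
√(A(-182) + Y(216, 6)) = √((19291 + (-182)² + 292*(-182)) + (-7 - 2*6 + 2*216)) = √((19291 + 33124 - 53144) + (-7 - 12 + 432)) = √(-729 + 413) = √(-316) = 2*I*√79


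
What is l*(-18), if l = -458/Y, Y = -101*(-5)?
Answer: 8244/505 ≈ 16.325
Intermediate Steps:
Y = 505
l = -458/505 ≈ -0.90693
l*(-18) = -458/505*(-18) = 8244/505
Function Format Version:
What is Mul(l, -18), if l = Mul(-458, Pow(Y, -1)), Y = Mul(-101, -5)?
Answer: Rational(8244, 505) ≈ 16.325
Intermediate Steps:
Y = 505
l = Rational(-458, 505) (l = Mul(-458, Pow(505, -1)) = Mul(-458, Rational(1, 505)) = Rational(-458, 505) ≈ -0.90693)
Mul(l, -18) = Mul(Rational(-458, 505), -18) = Rational(8244, 505)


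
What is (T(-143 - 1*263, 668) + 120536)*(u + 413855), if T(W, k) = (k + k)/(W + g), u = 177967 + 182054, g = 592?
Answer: 8675549280016/93 ≈ 9.3286e+10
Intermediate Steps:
u = 360021
T(W, k) = 2*k/(592 + W) (T(W, k) = (k + k)/(W + 592) = (2*k)/(592 + W) = 2*k/(592 + W))
(T(-143 - 1*263, 668) + 120536)*(u + 413855) = (2*668/(592 + (-143 - 1*263)) + 120536)*(360021 + 413855) = (2*668/(592 + (-143 - 263)) + 120536)*773876 = (2*668/(592 - 406) + 120536)*773876 = (2*668/186 + 120536)*773876 = (2*668*(1/186) + 120536)*773876 = (668/93 + 120536)*773876 = (11210516/93)*773876 = 8675549280016/93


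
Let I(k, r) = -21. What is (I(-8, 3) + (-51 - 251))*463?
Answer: -149549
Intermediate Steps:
(I(-8, 3) + (-51 - 251))*463 = (-21 + (-51 - 251))*463 = (-21 - 302)*463 = -323*463 = -149549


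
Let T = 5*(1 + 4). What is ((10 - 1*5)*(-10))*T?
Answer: -1250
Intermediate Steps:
T = 25 (T = 5*5 = 25)
((10 - 1*5)*(-10))*T = ((10 - 1*5)*(-10))*25 = ((10 - 5)*(-10))*25 = (5*(-10))*25 = -50*25 = -1250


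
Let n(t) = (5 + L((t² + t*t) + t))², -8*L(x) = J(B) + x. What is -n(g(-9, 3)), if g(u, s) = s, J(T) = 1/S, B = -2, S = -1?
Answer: -25/4 ≈ -6.2500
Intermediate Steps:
J(T) = -1 (J(T) = 1/(-1) = -1)
L(x) = ⅛ - x/8 (L(x) = -(-1 + x)/8 = ⅛ - x/8)
n(t) = (41/8 - t²/4 - t/8)² (n(t) = (5 + (⅛ - ((t² + t*t) + t)/8))² = (5 + (⅛ - ((t² + t²) + t)/8))² = (5 + (⅛ - (2*t² + t)/8))² = (5 + (⅛ - (t + 2*t²)/8))² = (5 + (⅛ + (-t²/4 - t/8)))² = (5 + (⅛ - t²/4 - t/8))² = (41/8 - t²/4 - t/8)²)
-n(g(-9, 3)) = -(-41 + 3*(1 + 2*3))²/64 = -(-41 + 3*(1 + 6))²/64 = -(-41 + 3*7)²/64 = -(-41 + 21)²/64 = -(-20)²/64 = -400/64 = -1*25/4 = -25/4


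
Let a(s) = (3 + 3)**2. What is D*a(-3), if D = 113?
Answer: 4068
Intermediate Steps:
a(s) = 36 (a(s) = 6**2 = 36)
D*a(-3) = 113*36 = 4068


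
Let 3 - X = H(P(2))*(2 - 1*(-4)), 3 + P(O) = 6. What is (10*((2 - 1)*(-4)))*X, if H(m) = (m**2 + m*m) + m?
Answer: 4920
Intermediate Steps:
P(O) = 3 (P(O) = -3 + 6 = 3)
H(m) = m + 2*m**2 (H(m) = (m**2 + m**2) + m = 2*m**2 + m = m + 2*m**2)
X = -123 (X = 3 - 3*(1 + 2*3)*(2 - 1*(-4)) = 3 - 3*(1 + 6)*(2 + 4) = 3 - 3*7*6 = 3 - 21*6 = 3 - 1*126 = 3 - 126 = -123)
(10*((2 - 1)*(-4)))*X = (10*((2 - 1)*(-4)))*(-123) = (10*(1*(-4)))*(-123) = (10*(-4))*(-123) = -40*(-123) = 4920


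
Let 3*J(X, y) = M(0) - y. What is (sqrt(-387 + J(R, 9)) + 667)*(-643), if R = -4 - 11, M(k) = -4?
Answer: -428881 - 643*I*sqrt(3522)/3 ≈ -4.2888e+5 - 12720.0*I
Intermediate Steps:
R = -15
J(X, y) = -4/3 - y/3 (J(X, y) = (-4 - y)/3 = -4/3 - y/3)
(sqrt(-387 + J(R, 9)) + 667)*(-643) = (sqrt(-387 + (-4/3 - 1/3*9)) + 667)*(-643) = (sqrt(-387 + (-4/3 - 3)) + 667)*(-643) = (sqrt(-387 - 13/3) + 667)*(-643) = (sqrt(-1174/3) + 667)*(-643) = (I*sqrt(3522)/3 + 667)*(-643) = (667 + I*sqrt(3522)/3)*(-643) = -428881 - 643*I*sqrt(3522)/3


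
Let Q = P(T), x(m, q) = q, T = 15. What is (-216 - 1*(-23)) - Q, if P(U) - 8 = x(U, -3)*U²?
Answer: 474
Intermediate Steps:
P(U) = 8 - 3*U²
Q = -667 (Q = 8 - 3*15² = 8 - 3*225 = 8 - 675 = -667)
(-216 - 1*(-23)) - Q = (-216 - 1*(-23)) - 1*(-667) = (-216 + 23) + 667 = -193 + 667 = 474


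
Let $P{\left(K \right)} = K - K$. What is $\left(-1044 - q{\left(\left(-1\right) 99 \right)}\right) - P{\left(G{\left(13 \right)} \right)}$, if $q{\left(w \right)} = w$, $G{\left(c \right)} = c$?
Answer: $-945$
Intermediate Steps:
$P{\left(K \right)} = 0$
$\left(-1044 - q{\left(\left(-1\right) 99 \right)}\right) - P{\left(G{\left(13 \right)} \right)} = \left(-1044 - \left(-1\right) 99\right) - 0 = \left(-1044 - -99\right) + 0 = \left(-1044 + 99\right) + 0 = -945 + 0 = -945$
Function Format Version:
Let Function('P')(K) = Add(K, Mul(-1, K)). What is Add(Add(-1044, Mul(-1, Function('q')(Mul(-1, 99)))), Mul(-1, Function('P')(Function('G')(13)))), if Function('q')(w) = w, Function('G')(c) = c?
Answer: -945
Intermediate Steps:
Function('P')(K) = 0
Add(Add(-1044, Mul(-1, Function('q')(Mul(-1, 99)))), Mul(-1, Function('P')(Function('G')(13)))) = Add(Add(-1044, Mul(-1, Mul(-1, 99))), Mul(-1, 0)) = Add(Add(-1044, Mul(-1, -99)), 0) = Add(Add(-1044, 99), 0) = Add(-945, 0) = -945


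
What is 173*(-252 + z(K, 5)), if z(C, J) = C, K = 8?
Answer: -42212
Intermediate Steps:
173*(-252 + z(K, 5)) = 173*(-252 + 8) = 173*(-244) = -42212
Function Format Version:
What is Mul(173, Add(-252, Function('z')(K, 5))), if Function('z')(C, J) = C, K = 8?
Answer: -42212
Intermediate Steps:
Mul(173, Add(-252, Function('z')(K, 5))) = Mul(173, Add(-252, 8)) = Mul(173, -244) = -42212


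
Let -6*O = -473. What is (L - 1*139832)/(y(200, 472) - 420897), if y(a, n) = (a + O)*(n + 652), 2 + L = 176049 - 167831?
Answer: 394848/322465 ≈ 1.2245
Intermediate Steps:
O = 473/6 (O = -⅙*(-473) = 473/6 ≈ 78.833)
L = 8216 (L = -2 + (176049 - 167831) = -2 + 8218 = 8216)
y(a, n) = (652 + n)*(473/6 + a) (y(a, n) = (a + 473/6)*(n + 652) = (473/6 + a)*(652 + n) = (652 + n)*(473/6 + a))
(L - 1*139832)/(y(200, 472) - 420897) = (8216 - 1*139832)/((154198/3 + 652*200 + (473/6)*472 + 200*472) - 420897) = (8216 - 139832)/((154198/3 + 130400 + 111628/3 + 94400) - 420897) = -131616/(940226/3 - 420897) = -131616/(-322465/3) = -131616*(-3/322465) = 394848/322465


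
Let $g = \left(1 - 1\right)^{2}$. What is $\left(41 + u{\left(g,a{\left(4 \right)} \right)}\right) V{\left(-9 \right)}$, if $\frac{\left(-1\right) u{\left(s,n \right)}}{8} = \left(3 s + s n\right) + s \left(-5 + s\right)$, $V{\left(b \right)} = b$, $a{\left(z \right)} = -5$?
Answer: $-369$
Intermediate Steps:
$g = 0$ ($g = 0^{2} = 0$)
$u{\left(s,n \right)} = - 24 s - 8 n s - 8 s \left(-5 + s\right)$ ($u{\left(s,n \right)} = - 8 \left(\left(3 s + s n\right) + s \left(-5 + s\right)\right) = - 8 \left(\left(3 s + n s\right) + s \left(-5 + s\right)\right) = - 8 \left(3 s + n s + s \left(-5 + s\right)\right) = - 24 s - 8 n s - 8 s \left(-5 + s\right)$)
$\left(41 + u{\left(g,a{\left(4 \right)} \right)}\right) V{\left(-9 \right)} = \left(41 + 8 \cdot 0 \left(2 - -5 - 0\right)\right) \left(-9\right) = \left(41 + 8 \cdot 0 \left(2 + 5 + 0\right)\right) \left(-9\right) = \left(41 + 8 \cdot 0 \cdot 7\right) \left(-9\right) = \left(41 + 0\right) \left(-9\right) = 41 \left(-9\right) = -369$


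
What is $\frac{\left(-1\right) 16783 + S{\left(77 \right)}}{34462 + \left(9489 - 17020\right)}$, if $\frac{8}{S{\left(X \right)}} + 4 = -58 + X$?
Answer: $- \frac{251737}{403965} \approx -0.62317$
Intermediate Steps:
$S{\left(X \right)} = \frac{8}{-62 + X}$ ($S{\left(X \right)} = \frac{8}{-4 + \left(-58 + X\right)} = \frac{8}{-62 + X}$)
$\frac{\left(-1\right) 16783 + S{\left(77 \right)}}{34462 + \left(9489 - 17020\right)} = \frac{\left(-1\right) 16783 + \frac{8}{-62 + 77}}{34462 + \left(9489 - 17020\right)} = \frac{-16783 + \frac{8}{15}}{34462 + \left(9489 - 17020\right)} = \frac{-16783 + 8 \cdot \frac{1}{15}}{34462 - 7531} = \frac{-16783 + \frac{8}{15}}{26931} = \left(- \frac{251737}{15}\right) \frac{1}{26931} = - \frac{251737}{403965}$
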